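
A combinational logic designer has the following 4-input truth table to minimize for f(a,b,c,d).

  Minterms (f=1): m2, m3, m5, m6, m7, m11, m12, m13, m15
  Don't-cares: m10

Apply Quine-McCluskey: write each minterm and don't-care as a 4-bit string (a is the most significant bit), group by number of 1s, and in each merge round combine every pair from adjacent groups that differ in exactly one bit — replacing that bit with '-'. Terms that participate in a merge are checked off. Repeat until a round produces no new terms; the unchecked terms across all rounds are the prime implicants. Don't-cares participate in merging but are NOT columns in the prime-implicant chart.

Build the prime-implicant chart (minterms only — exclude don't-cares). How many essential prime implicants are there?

3

[col 0] 0010*, 0011*, 0101*, 0110*, 0111*, 1010*, 1011*, 1100*, 1101*, 1111*
[col 1] -010*, -011*, -101*, -111*, 0-10*, 0-11*, 001-*, 01-1*, 011-*, 1-11*, 101-*, 11-1*, 110-
[col 2] --11, -01-, -1-1, 0-1-
Prime implicants: --11, -01-, -1-1, 0-1-, 110-
PI chart (minterm → PIs covering it):
  2 | -01-,0-1-
  3 | --11,-01-,0-1-
  5 | -1-1  (sole → essential)
  6 | 0-1-  (sole → essential)
  7 | --11,-1-1,0-1-
  11 | --11,-01-
  12 | 110-  (sole → essential)
  13 | -1-1,110-
  15 | --11,-1-1
Essential prime implicants: -1-1, 0-1-, 110-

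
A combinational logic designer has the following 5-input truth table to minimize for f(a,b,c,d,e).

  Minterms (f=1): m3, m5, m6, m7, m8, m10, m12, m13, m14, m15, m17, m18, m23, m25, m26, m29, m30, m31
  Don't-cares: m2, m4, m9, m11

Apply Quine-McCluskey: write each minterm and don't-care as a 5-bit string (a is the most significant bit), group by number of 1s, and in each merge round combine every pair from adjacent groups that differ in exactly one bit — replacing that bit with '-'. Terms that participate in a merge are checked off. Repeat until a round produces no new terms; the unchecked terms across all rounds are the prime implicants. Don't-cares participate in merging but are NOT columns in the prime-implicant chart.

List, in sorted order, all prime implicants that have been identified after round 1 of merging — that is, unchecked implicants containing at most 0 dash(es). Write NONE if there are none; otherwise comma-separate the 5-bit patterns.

Round 0: 00010✓ 00011✓ 00100✓ 00101✓ 00110✓ 00111✓ 01000✓ 01001✓ 01010✓ 01011✓ 01100✓ 01101✓ 01110✓ 01111✓ 10001✓ 10010✓ 10111✓ 11001✓ 11010✓ 11101✓ 11110✓ 11111✓
Round 1: -0010✓ -0111✓ -1001✓ -1010✓ -1101✓ -1110✓ -1111✓ 0-010✓ 0-011✓ 0-100✓ 0-101✓ 0-110✓ 0-111✓ 00-10✓ 00-11✓ 0001-✓ 001-0✓ 001-1✓ 0010-✓ 0011-✓ 01-00✓ 01-01✓ 01-10✓ 01-11✓ 010-0✓ 010-1✓ 0100-✓ 0101-✓ 011-0✓ 011-1✓ 0110-✓ 0111-✓ 1-001 1-010✓ 1-111✓ 11-01✓ 11-10✓ 111-1✓ 1111-✓
Round 2: --010 --111 -1-01 -1-10 -11-1 -111- 0--10✓ 0--11✓ 0-01-✓ 0-1-0✓ 0-1-1✓ 0-10-✓ 0-11-✓ 00-1-✓ 001--✓ 01--0✓ 01--1✓ 01-0-✓ 01-1-✓ 010--✓ 011--✓
Round 3: 0--1- 0-1-- 01---
PIs = {--010, --111, -1-01, -1-10, -11-1, -111-, 0--1-, 0-1--, 01---, 1-001}

NONE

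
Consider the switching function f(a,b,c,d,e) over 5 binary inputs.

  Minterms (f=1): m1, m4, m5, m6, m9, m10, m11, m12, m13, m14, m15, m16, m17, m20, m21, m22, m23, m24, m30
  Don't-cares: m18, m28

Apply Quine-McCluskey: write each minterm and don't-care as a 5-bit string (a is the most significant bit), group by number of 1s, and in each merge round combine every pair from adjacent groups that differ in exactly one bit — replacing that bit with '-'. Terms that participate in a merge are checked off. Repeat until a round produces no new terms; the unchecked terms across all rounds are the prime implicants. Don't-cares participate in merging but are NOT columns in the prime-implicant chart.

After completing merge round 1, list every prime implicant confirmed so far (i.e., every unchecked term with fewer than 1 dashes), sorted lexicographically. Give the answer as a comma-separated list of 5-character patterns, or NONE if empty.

NONE

size-2^0 implicants → 00001(✓)  00100(✓)  00101(✓)  00110(✓)  01001(✓)  01010(✓)  01011(✓)  01100(✓)  01101(✓)  01110(✓)  01111(✓)  10000(✓)  10001(✓)  10010(✓)  10100(✓)  10101(✓)  10110(✓)  10111(✓)  11000(✓)  11100(✓)  11110(✓)
size-2^1 implicants → -0001(✓)  -0100(✓)  -0101(✓)  -0110(✓)  -1100(✓)  -1110(✓)  0-001(✓)  0-100(✓)  0-101(✓)  0-110(✓)  00-01(✓)  001-0(✓)  0010-(✓)  01-01(✓)  01-10(✓)  01-11(✓)  010-1(✓)  0101-(✓)  011-0(✓)  011-1(✓)  0110-(✓)  0111-(✓)  1-000(✓)  1-100(✓)  1-110(✓)  10-00(✓)  10-01(✓)  10-10(✓)  100-0(✓)  1000-(✓)  101-0(✓)  101-1(✓)  1010-(✓)  1011-(✓)  11-00(✓)  111-0(✓)
size-2^2 implicants → --100(✓)  --110(✓)  -0-01  -01-0(✓)  -010-  -11-0(✓)  0--01  0-1-0(✓)  0-10-  01--1  01-1-  011--  1--00  1-1-0(✓)  10--0  10-0-  101--
size-2^3 implicants → --1-0
Unchecked terms (primes): --1-0, -0-01, -010-, 0--01, 0-10-, 01--1, 01-1-, 011--, 1--00, 10--0, 10-0-, 101--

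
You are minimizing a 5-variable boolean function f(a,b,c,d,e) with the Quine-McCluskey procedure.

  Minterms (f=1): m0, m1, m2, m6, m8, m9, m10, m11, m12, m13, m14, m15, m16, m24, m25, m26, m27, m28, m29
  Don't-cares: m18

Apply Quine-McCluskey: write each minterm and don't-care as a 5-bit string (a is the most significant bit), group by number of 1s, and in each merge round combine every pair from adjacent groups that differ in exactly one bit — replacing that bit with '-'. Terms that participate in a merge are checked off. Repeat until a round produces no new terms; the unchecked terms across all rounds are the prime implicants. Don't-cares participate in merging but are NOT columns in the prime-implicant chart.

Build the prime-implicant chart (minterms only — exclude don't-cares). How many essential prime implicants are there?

6

size-2^0 implicants → 00000(✓)  00001(✓)  00010(✓)  00110(✓)  01000(✓)  01001(✓)  01010(✓)  01011(✓)  01100(✓)  01101(✓)  01110(✓)  01111(✓)  10000(✓)  10010(✓)  11000(✓)  11001(✓)  11010(✓)  11011(✓)  11100(✓)  11101(✓)
size-2^1 implicants → -0000(✓)  -0010(✓)  -1000(✓)  -1001(✓)  -1010(✓)  -1011(✓)  -1100(✓)  -1101(✓)  0-000(✓)  0-001(✓)  0-010(✓)  0-110(✓)  00-10(✓)  000-0(✓)  0000-(✓)  01-00(✓)  01-01(✓)  01-10(✓)  01-11(✓)  010-0(✓)  010-1(✓)  0100-(✓)  0101-(✓)  011-0(✓)  011-1(✓)  0110-(✓)  0111-(✓)  1-000(✓)  1-010(✓)  100-0(✓)  11-00(✓)  11-01(✓)  110-0(✓)  110-1(✓)  1100-(✓)  1101-(✓)  1110-(✓)
size-2^2 implicants → --000(✓)  --010(✓)  -00-0(✓)  -1-00(✓)  -1-01(✓)  -10-0(✓)  -10-1(✓)  -100-(✓)  -101-(✓)  -110-(✓)  0--10  0-0-0(✓)  0-00-  01--0(✓)  01--1(✓)  01-0-(✓)  01-1-(✓)  010--(✓)  011--(✓)  1-0-0(✓)  11-0-(✓)  110--(✓)
size-2^3 implicants → --0-0  -1-0-  -10--  01---
Unchecked terms (primes): --0-0, -1-0-, -10--, 0--10, 0-00-, 01---
Minterm coverage:
  m0 ⊆ --0-0,0-00-
  m1 ⊆ 0-00- [E]
  m2 ⊆ --0-0,0--10
  m6 ⊆ 0--10 [E]
  m8 ⊆ --0-0,-1-0-,-10--,0-00-,01---
  m9 ⊆ -1-0-,-10--,0-00-,01---
  m10 ⊆ --0-0,-10--,0--10,01---
  m11 ⊆ -10--,01---
  m12 ⊆ -1-0-,01---
  m13 ⊆ -1-0-,01---
  m14 ⊆ 0--10,01---
  m15 ⊆ 01--- [E]
  m16 ⊆ --0-0 [E]
  m24 ⊆ --0-0,-1-0-,-10--
  m25 ⊆ -1-0-,-10--
  m26 ⊆ --0-0,-10--
  m27 ⊆ -10-- [E]
  m28 ⊆ -1-0- [E]
  m29 ⊆ -1-0- [E]
E = {--0-0, -1-0-, -10--, 0--10, 0-00-, 01---}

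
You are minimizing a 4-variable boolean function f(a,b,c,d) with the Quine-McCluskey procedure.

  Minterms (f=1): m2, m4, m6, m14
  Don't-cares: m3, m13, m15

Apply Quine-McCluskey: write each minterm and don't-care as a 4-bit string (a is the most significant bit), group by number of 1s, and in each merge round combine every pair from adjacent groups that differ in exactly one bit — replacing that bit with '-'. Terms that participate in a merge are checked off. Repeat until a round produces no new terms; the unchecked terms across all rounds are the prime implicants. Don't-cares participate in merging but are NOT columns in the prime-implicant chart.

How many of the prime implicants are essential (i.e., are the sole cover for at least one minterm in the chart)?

size-2^0 implicants → 0010(✓)  0011(✓)  0100(✓)  0110(✓)  1101(✓)  1110(✓)  1111(✓)
size-2^1 implicants → -110  0-10  001-  01-0  11-1  111-
Unchecked terms (primes): -110, 0-10, 001-, 01-0, 11-1, 111-
Minterm coverage:
  m2 ⊆ 0-10,001-
  m4 ⊆ 01-0 [E]
  m6 ⊆ -110,0-10,01-0
  m14 ⊆ -110,111-
E = {01-0}

1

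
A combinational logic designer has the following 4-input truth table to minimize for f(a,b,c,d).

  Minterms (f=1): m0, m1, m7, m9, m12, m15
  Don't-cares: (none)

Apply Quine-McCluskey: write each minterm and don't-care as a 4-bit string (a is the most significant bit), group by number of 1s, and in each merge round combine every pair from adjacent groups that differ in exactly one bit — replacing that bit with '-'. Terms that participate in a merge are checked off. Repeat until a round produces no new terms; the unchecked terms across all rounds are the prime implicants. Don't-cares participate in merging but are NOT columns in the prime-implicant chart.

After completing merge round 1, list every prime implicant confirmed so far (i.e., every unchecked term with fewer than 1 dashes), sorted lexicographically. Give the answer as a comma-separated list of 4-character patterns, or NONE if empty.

size-2^0 implicants → 0000(✓)  0001(✓)  0111(✓)  1001(✓)  1100  1111(✓)
size-2^1 implicants → -001  -111  000-
Unchecked terms (primes): -001, -111, 000-, 1100

1100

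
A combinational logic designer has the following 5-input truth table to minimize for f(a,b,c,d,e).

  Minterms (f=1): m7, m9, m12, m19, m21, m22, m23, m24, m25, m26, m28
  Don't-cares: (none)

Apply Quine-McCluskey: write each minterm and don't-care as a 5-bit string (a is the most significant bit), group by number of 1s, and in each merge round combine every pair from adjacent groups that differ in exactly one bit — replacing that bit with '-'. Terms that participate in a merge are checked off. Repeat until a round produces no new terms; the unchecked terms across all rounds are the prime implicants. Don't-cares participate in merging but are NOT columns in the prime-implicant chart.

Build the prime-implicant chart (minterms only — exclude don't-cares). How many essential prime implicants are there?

7

size-2^0 implicants → 00111(✓)  01001(✓)  01100(✓)  10011(✓)  10101(✓)  10110(✓)  10111(✓)  11000(✓)  11001(✓)  11010(✓)  11100(✓)
size-2^1 implicants → -0111  -1001  -1100  10-11  101-1  1011-  11-00  110-0  1100-
Unchecked terms (primes): -0111, -1001, -1100, 10-11, 101-1, 1011-, 11-00, 110-0, 1100-
Minterm coverage:
  m7 ⊆ -0111 [E]
  m9 ⊆ -1001 [E]
  m12 ⊆ -1100 [E]
  m19 ⊆ 10-11 [E]
  m21 ⊆ 101-1 [E]
  m22 ⊆ 1011- [E]
  m23 ⊆ -0111,10-11,101-1,1011-
  m24 ⊆ 11-00,110-0,1100-
  m25 ⊆ -1001,1100-
  m26 ⊆ 110-0 [E]
  m28 ⊆ -1100,11-00
E = {-0111, -1001, -1100, 10-11, 101-1, 1011-, 110-0}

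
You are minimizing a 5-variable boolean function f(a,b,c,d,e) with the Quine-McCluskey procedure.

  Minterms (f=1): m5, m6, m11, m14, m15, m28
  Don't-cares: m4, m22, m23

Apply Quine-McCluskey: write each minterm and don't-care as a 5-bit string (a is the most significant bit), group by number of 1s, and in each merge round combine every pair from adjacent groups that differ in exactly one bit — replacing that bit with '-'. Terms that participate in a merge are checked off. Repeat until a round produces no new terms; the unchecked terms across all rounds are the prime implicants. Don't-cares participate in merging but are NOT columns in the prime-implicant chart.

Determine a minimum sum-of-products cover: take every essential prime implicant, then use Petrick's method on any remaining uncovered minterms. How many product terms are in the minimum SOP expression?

size-2^0 implicants → 00100(✓)  00101(✓)  00110(✓)  01011(✓)  01110(✓)  01111(✓)  10110(✓)  10111(✓)  11100
size-2^1 implicants → -0110  0-110  001-0  0010-  01-11  0111-  1011-
Unchecked terms (primes): -0110, 0-110, 001-0, 0010-, 01-11, 0111-, 1011-, 11100
Minterm coverage:
  m5 ⊆ 0010- [E]
  m6 ⊆ -0110,0-110,001-0
  m11 ⊆ 01-11 [E]
  m14 ⊆ 0-110,0111-
  m15 ⊆ 01-11,0111-
  m28 ⊆ 11100 [E]
E = {0010-, 01-11, 11100}
Petrick residual → 0-110
Cover = a'cde' + a'b'cd' + a'bde + abcd'e'  |cover|=4

4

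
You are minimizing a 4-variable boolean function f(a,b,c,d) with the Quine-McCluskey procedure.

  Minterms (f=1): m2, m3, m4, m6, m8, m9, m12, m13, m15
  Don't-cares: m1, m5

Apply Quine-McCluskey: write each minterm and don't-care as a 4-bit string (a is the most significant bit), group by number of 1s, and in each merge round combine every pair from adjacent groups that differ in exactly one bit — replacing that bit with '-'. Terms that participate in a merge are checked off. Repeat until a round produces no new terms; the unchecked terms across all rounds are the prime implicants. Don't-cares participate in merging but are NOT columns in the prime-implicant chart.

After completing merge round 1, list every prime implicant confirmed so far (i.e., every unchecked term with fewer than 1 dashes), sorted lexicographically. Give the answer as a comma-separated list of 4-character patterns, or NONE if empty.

NONE

[col 0] 0001*, 0010*, 0011*, 0100*, 0101*, 0110*, 1000*, 1001*, 1100*, 1101*, 1111*
[col 1] -001*, -100*, -101*, 0-01*, 0-10, 00-1, 001-, 01-0, 010-*, 1-00*, 1-01*, 100-*, 11-1, 110-*
[col 2] --01, -10-, 1-0-
Prime implicants: --01, -10-, 0-10, 00-1, 001-, 01-0, 1-0-, 11-1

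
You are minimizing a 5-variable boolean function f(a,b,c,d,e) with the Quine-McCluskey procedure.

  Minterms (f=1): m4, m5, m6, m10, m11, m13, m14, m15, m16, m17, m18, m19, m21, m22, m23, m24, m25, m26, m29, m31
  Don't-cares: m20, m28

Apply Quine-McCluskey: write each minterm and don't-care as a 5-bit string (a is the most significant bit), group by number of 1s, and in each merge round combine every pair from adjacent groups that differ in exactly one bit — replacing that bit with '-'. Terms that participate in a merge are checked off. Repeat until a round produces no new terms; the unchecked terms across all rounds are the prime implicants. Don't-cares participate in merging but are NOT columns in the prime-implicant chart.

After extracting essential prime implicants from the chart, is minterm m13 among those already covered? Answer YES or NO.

NO

[col 0] 00100*, 00101*, 00110*, 01010*, 01011*, 01101*, 01110*, 01111*, 10000*, 10001*, 10010*, 10011*, 10100*, 10101*, 10110*, 10111*, 11000*, 11001*, 11010*, 11100*, 11101*, 11111*
[col 1] -0100*, -0101*, -0110*, -1010, -1101*, -1111*, 0-101*, 0-110, 001-0*, 0010-*, 01-10*, 01-11*, 0101-*, 011-1*, 0111-*, 1-000*, 1-001*, 1-010*, 1-100*, 1-101*, 1-111*, 10-00*, 10-01*, 10-10*, 10-11*, 100-0*, 100-1*, 1000-*, 1001-*, 101-0*, 101-1*, 1010-*, 1011-*, 11-00*, 11-01*, 110-0*, 1100-*, 111-1*, 1110-*
[col 2] --101, -01-0, -010-, -11-1, 01-1-, 1--00*, 1--01*, 1-0-0, 1-00-*, 1-1-1, 1-10-*, 10--0*, 10--1*, 10-0-*, 10-1-*, 100--*, 101--*, 11-0-*
[col 3] 1--0-, 10---
Prime implicants: --101, -01-0, -010-, -1010, -11-1, 0-110, 01-1-, 1--0-, 1-0-0, 1-1-1, 10---
PI chart (minterm → PIs covering it):
  4 | -01-0,-010-
  5 | --101,-010-
  6 | -01-0,0-110
  10 | -1010,01-1-
  11 | 01-1-  (sole → essential)
  13 | --101,-11-1
  14 | 0-110,01-1-
  15 | -11-1,01-1-
  16 | 1--0-,1-0-0,10---
  17 | 1--0-,10---
  18 | 1-0-0,10---
  19 | 10---  (sole → essential)
  21 | --101,-010-,1--0-,1-1-1,10---
  22 | -01-0,10---
  23 | 1-1-1,10---
  24 | 1--0-,1-0-0
  25 | 1--0-  (sole → essential)
  26 | -1010,1-0-0
  29 | --101,-11-1,1--0-,1-1-1
  31 | -11-1,1-1-1
Essential prime implicants: 01-1-, 1--0-, 10---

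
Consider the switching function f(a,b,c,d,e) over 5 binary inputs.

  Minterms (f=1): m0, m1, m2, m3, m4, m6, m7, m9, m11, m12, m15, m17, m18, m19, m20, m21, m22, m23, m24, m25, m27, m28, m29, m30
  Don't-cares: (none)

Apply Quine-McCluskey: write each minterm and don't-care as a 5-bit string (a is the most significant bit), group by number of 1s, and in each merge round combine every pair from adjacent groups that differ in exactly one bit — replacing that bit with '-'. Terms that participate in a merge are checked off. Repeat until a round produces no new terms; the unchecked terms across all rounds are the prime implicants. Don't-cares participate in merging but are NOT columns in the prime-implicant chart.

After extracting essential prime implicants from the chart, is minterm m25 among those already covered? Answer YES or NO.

[col 0] 00000*, 00001*, 00010*, 00011*, 00100*, 00110*, 00111*, 01001*, 01011*, 01100*, 01111*, 10001*, 10010*, 10011*, 10100*, 10101*, 10110*, 10111*, 11000*, 11001*, 11011*, 11100*, 11101*, 11110*
[col 1] -0001*, -0010*, -0011*, -0100*, -0110*, -0111*, -1001*, -1011*, -1100*, 0-001*, 0-011*, 0-100*, 0-111*, 00-00*, 00-10*, 00-11*, 000-0*, 000-1*, 0000-*, 0001-*, 001-0*, 0011-*, 01-11*, 010-1*, 1-001*, 1-011*, 1-100*, 1-101*, 1-110*, 10-01*, 10-10*, 10-11*, 100-1*, 1001-*, 101-0*, 101-1*, 1010-*, 1011-*, 11-00*, 11-01*, 110-1*, 1100-*, 111-0*, 1110-*
[col 2] --001*, --011*, --100, -0-10*, -0-11*, -00-1*, -001-*, -01-0, -011-*, -10-1*, 0--11, 0-0-1*, 00--0, 00-1-*, 000--, 1--01, 1-0-1*, 1-1-0, 1-10-, 10--1, 10-1-*, 101--, 11-0-
[col 3] --0-1, -0-1-
Prime implicants: --0-1, --100, -0-1-, -01-0, 0--11, 00--0, 000--, 1--01, 1-1-0, 1-10-, 10--1, 101--, 11-0-
PI chart (minterm → PIs covering it):
  0 | 00--0,000--
  1 | --0-1,000--
  2 | -0-1-,00--0,000--
  3 | --0-1,-0-1-,0--11,000--
  4 | --100,-01-0,00--0
  6 | -0-1-,-01-0,00--0
  7 | -0-1-,0--11
  9 | --0-1  (sole → essential)
  11 | --0-1,0--11
  12 | --100  (sole → essential)
  15 | 0--11  (sole → essential)
  17 | --0-1,1--01,10--1
  18 | -0-1-  (sole → essential)
  19 | --0-1,-0-1-,10--1
  20 | --100,-01-0,1-1-0,1-10-,101--
  21 | 1--01,1-10-,10--1,101--
  22 | -0-1-,-01-0,1-1-0,101--
  23 | -0-1-,10--1,101--
  24 | 11-0-  (sole → essential)
  25 | --0-1,1--01,11-0-
  27 | --0-1  (sole → essential)
  28 | --100,1-1-0,1-10-,11-0-
  29 | 1--01,1-10-,11-0-
  30 | 1-1-0  (sole → essential)
Essential prime implicants: --0-1, --100, -0-1-, 0--11, 1-1-0, 11-0-

YES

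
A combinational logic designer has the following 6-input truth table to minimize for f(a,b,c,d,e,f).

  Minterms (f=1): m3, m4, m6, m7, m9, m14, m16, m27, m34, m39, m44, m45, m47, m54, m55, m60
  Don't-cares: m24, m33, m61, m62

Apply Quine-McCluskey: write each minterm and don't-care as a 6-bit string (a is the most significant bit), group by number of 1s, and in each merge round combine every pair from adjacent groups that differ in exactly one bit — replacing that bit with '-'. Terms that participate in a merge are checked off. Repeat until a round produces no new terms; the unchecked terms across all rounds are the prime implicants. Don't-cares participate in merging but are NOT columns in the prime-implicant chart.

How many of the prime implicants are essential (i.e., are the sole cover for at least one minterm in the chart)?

Round 0: 000011✓ 000100✓ 000110✓ 000111✓ 001001 001110✓ 010000✓ 011000✓ 011011 100001 100010 100111✓ 101100✓ 101101✓ 101111✓ 110110✓ 110111✓ 111100✓ 111101✓ 111110✓
Round 1: -00111 00-110 000-11 0001-0 00011- 01-000 1-0111 1-1100✓ 1-1101✓ 10-111 1011-1 10110-✓ 11-110 11011- 1111-0 11110-✓
Round 2: 1-110-
PIs = {-00111, 00-110, 000-11, 0001-0, 00011-, 001001, 01-000, 011011, 1-0111, 1-110-, 10-111, 100001, 100010, 1011-1, 11-110, 11011-, 1111-0}
Coverage chart:
  m3: 000-11 ←essential
  m4: 0001-0 ←essential
  m6: 00-110,0001-0,00011-
  m7: -00111,000-11,00011-
  m9: 001001 ←essential
  m14: 00-110 ←essential
  m16: 01-000 ←essential
  m27: 011011 ←essential
  m34: 100010 ←essential
  m39: -00111,1-0111,10-111
  m44: 1-110- ←essential
  m45: 1-110-,1011-1
  m47: 10-111,1011-1
  m54: 11-110,11011-
  m55: 1-0111,11011-
  m60: 1-110-,1111-0
Essential: 00-110, 000-11, 0001-0, 001001, 01-000, 011011, 1-110-, 100010

8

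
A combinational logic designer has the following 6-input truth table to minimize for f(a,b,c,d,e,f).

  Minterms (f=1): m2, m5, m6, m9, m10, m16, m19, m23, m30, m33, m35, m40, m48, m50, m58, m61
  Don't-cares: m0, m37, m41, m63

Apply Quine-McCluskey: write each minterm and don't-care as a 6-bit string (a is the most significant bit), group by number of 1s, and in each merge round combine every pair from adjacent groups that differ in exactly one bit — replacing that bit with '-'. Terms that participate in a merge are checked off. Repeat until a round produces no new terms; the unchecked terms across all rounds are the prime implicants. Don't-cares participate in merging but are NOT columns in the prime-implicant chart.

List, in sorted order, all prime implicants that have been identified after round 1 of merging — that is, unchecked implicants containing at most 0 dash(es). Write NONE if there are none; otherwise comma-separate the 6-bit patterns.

Round 0: 000000✓ 000010✓ 000101✓ 000110✓ 001001✓ 001010✓ 010000✓ 010011✓ 010111✓ 011110 100001✓ 100011✓ 100101✓ 101000✓ 101001✓ 110000✓ 110010✓ 111010✓ 111101✓ 111111✓
Round 1: -00101 -01001 -10000 0-0000 00-010 000-10 0000-0 010-11 10-001 100-01 1000-1 10100- 11-010 1100-0 1111-1
PIs = {-00101, -01001, -10000, 0-0000, 00-010, 000-10, 0000-0, 010-11, 011110, 10-001, 100-01, 1000-1, 10100-, 11-010, 1100-0, 1111-1}

011110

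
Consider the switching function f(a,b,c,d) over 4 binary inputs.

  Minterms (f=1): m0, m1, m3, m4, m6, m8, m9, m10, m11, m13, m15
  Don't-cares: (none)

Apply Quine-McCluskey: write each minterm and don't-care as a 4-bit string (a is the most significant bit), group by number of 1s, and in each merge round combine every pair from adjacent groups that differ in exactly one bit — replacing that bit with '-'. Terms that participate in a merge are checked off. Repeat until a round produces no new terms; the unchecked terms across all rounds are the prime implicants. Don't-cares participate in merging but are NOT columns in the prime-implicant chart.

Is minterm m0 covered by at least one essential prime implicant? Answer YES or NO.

size-2^0 implicants → 0000(✓)  0001(✓)  0011(✓)  0100(✓)  0110(✓)  1000(✓)  1001(✓)  1010(✓)  1011(✓)  1101(✓)  1111(✓)
size-2^1 implicants → -000(✓)  -001(✓)  -011(✓)  0-00  00-1(✓)  000-(✓)  01-0  1-01(✓)  1-11(✓)  10-0(✓)  10-1(✓)  100-(✓)  101-(✓)  11-1(✓)
size-2^2 implicants → -0-1  -00-  1--1  10--
Unchecked terms (primes): -0-1, -00-, 0-00, 01-0, 1--1, 10--
Minterm coverage:
  m0 ⊆ -00-,0-00
  m1 ⊆ -0-1,-00-
  m3 ⊆ -0-1 [E]
  m4 ⊆ 0-00,01-0
  m6 ⊆ 01-0 [E]
  m8 ⊆ -00-,10--
  m9 ⊆ -0-1,-00-,1--1,10--
  m10 ⊆ 10-- [E]
  m11 ⊆ -0-1,1--1,10--
  m13 ⊆ 1--1 [E]
  m15 ⊆ 1--1 [E]
E = {-0-1, 01-0, 1--1, 10--}

NO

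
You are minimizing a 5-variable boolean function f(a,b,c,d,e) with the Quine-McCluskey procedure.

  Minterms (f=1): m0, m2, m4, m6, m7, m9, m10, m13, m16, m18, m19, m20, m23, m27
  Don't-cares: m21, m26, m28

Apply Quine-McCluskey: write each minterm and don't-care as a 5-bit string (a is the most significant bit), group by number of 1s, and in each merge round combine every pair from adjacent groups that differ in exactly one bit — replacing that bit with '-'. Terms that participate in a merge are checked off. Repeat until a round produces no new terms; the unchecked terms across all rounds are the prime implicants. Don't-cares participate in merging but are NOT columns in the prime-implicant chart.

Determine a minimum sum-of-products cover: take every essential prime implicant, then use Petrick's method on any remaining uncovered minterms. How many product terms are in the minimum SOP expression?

6

[col 0] 00000*, 00010*, 00100*, 00110*, 00111*, 01001*, 01010*, 01101*, 10000*, 10010*, 10011*, 10100*, 10101*, 10111*, 11010*, 11011*, 11100*
[col 1] -0000*, -0010*, -0100*, -0111, -1010*, 0-010*, 00-00*, 00-10*, 000-0*, 001-0*, 0011-, 01-01, 1-010*, 1-011*, 1-100, 10-00*, 10-11, 100-0*, 1001-*, 101-1, 1010-, 1101-*
[col 2] --010, -0-00, -00-0, 00--0, 1-01-
Prime implicants: --010, -0-00, -00-0, -0111, 00--0, 0011-, 01-01, 1-01-, 1-100, 10-11, 101-1, 1010-
PI chart (minterm → PIs covering it):
  0 | -0-00,-00-0,00--0
  2 | --010,-00-0,00--0
  4 | -0-00,00--0
  6 | 00--0,0011-
  7 | -0111,0011-
  9 | 01-01  (sole → essential)
  10 | --010  (sole → essential)
  13 | 01-01  (sole → essential)
  16 | -0-00,-00-0
  18 | --010,-00-0,1-01-
  19 | 1-01-,10-11
  20 | -0-00,1-100,1010-
  23 | -0111,10-11,101-1
  27 | 1-01-  (sole → essential)
Essential prime implicants: --010, 01-01, 1-01-
Petrick residual → -0-00, -0111, 00--0
Minimum SOP uses 6 PIs: c'de' + b'd'e' + b'cde + a'b'e' + a'bd'e + ac'd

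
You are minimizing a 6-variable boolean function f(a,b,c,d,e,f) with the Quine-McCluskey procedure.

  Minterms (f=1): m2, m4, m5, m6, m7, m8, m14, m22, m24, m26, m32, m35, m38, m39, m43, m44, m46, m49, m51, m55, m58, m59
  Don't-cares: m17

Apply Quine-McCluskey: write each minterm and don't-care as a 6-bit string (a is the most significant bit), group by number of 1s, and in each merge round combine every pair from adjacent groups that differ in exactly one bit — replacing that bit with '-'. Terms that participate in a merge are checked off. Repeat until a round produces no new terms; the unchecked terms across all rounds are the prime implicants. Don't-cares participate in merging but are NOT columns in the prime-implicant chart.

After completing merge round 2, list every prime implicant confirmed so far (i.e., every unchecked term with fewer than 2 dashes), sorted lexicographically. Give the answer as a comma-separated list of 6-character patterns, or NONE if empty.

-10001, -11010, 0-0110, 0-1000, 000-10, 0110-0, 100000, 1011-0, 1100-1, 11101-

[col 0] 000010*, 000100*, 000101*, 000110*, 000111*, 001000*, 001110*, 010001*, 010110*, 011000*, 011010*, 100000, 100011*, 100110*, 100111*, 101011*, 101100*, 101110*, 110001*, 110011*, 110111*, 111010*, 111011*
[col 1] -00110*, -00111*, -01110*, -10001, -11010, 0-0110, 0-1000, 00-110*, 000-10, 0001-0*, 0001-1*, 00010-*, 00011-*, 0110-0, 1-0011*, 1-0111*, 1-1011*, 10-011*, 10-110*, 100-11*, 10011-*, 1011-0, 11-011*, 110-11*, 1100-1, 11101-
[col 2] -0-110, -0011-, 0001--, 1--011, 1-0-11
Prime implicants: -0-110, -0011-, -10001, -11010, 0-0110, 0-1000, 000-10, 0001--, 0110-0, 1--011, 1-0-11, 100000, 1011-0, 1100-1, 11101-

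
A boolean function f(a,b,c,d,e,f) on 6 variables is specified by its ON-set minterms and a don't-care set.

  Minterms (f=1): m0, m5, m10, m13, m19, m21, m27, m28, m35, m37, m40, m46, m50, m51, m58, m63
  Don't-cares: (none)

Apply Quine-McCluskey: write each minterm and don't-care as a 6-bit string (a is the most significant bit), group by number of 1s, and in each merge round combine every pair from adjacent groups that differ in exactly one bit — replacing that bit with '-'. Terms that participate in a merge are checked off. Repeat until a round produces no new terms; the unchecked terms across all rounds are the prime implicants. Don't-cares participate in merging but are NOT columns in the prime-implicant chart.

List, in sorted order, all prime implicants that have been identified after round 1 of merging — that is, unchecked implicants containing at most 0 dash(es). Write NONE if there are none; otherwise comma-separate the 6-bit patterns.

size-2^0 implicants → 000000  000101(✓)  001010  001101(✓)  010011(✓)  010101(✓)  011011(✓)  011100  100011(✓)  100101(✓)  101000  101110  110010(✓)  110011(✓)  111010(✓)  111111
size-2^1 implicants → -00101  -10011  0-0101  00-101  01-011  1-0011  11-010  11001-
Unchecked terms (primes): -00101, -10011, 0-0101, 00-101, 000000, 001010, 01-011, 011100, 1-0011, 101000, 101110, 11-010, 11001-, 111111

000000, 001010, 011100, 101000, 101110, 111111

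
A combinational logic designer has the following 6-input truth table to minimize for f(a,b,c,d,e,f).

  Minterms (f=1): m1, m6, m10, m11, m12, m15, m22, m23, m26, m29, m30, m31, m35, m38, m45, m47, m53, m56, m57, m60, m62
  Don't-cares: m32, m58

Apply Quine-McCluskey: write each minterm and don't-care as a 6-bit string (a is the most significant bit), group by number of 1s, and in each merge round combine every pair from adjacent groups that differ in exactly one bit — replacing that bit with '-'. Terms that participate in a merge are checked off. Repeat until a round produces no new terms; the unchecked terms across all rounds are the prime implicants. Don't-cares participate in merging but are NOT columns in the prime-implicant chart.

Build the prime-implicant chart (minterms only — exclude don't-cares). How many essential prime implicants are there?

10

Round 0: 000001 000110✓ 001010✓ 001011✓ 001100 001111✓ 010110✓ 010111✓ 011010✓ 011101✓ 011110✓ 011111✓ 100000 100011 100110✓ 101101✓ 101111✓ 110101 111000✓ 111001✓ 111010✓ 111100✓ 111110✓
Round 1: -00110 -01111 -11010✓ -11110✓ 0-0110 0-1010 0-1111 001-11 00101- 01-110✓ 01-111✓ 01011-✓ 011-10✓ 0111-1 01111-✓ 1011-1 111-00✓ 111-10✓ 1110-0✓ 11100- 1111-0✓
Round 2: -11-10 01-11- 111--0
PIs = {-00110, -01111, -11-10, 0-0110, 0-1010, 0-1111, 000001, 001-11, 00101-, 001100, 01-11-, 0111-1, 100000, 100011, 1011-1, 110101, 111--0, 11100-}
Coverage chart:
  m1: 000001 ←essential
  m6: -00110,0-0110
  m10: 0-1010,00101-
  m11: 001-11,00101-
  m12: 001100 ←essential
  m15: -01111,0-1111,001-11
  m22: 0-0110,01-11-
  m23: 01-11- ←essential
  m26: -11-10,0-1010
  m29: 0111-1 ←essential
  m30: -11-10,01-11-
  m31: 0-1111,01-11-,0111-1
  m35: 100011 ←essential
  m38: -00110 ←essential
  m45: 1011-1 ←essential
  m47: -01111,1011-1
  m53: 110101 ←essential
  m56: 111--0,11100-
  m57: 11100- ←essential
  m60: 111--0 ←essential
  m62: -11-10,111--0
Essential: -00110, 000001, 001100, 01-11-, 0111-1, 100011, 1011-1, 110101, 111--0, 11100-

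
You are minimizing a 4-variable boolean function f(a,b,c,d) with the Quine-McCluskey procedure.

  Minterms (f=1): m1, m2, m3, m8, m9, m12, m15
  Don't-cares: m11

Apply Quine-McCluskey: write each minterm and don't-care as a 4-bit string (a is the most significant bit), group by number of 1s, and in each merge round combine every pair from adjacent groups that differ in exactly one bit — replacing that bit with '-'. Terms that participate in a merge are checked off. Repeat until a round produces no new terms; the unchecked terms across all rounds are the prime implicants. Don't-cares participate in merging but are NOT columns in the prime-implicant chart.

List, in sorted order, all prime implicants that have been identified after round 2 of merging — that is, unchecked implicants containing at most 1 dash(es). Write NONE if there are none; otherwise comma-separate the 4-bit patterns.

001-, 1-00, 1-11, 100-

size-2^0 implicants → 0001(✓)  0010(✓)  0011(✓)  1000(✓)  1001(✓)  1011(✓)  1100(✓)  1111(✓)
size-2^1 implicants → -001(✓)  -011(✓)  00-1(✓)  001-  1-00  1-11  10-1(✓)  100-
size-2^2 implicants → -0-1
Unchecked terms (primes): -0-1, 001-, 1-00, 1-11, 100-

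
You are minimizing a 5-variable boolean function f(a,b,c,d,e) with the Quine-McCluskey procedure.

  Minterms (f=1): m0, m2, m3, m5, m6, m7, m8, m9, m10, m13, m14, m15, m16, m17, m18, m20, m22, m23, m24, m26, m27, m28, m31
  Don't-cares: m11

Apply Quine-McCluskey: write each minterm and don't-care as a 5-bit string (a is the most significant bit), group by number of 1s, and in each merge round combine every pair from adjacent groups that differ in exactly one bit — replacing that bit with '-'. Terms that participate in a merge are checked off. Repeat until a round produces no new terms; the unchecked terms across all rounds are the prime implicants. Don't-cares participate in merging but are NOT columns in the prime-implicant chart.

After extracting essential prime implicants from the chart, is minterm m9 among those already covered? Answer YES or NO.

size-2^0 implicants → 00000(✓)  00010(✓)  00011(✓)  00101(✓)  00110(✓)  00111(✓)  01000(✓)  01001(✓)  01010(✓)  01011(✓)  01101(✓)  01110(✓)  01111(✓)  10000(✓)  10001(✓)  10010(✓)  10100(✓)  10110(✓)  10111(✓)  11000(✓)  11010(✓)  11011(✓)  11100(✓)  11111(✓)
size-2^1 implicants → -0000(✓)  -0010(✓)  -0110(✓)  -0111(✓)  -1000(✓)  -1010(✓)  -1011(✓)  -1111(✓)  0-000(✓)  0-010(✓)  0-011(✓)  0-101(✓)  0-110(✓)  0-111(✓)  00-10(✓)  00-11(✓)  000-0(✓)  0001-(✓)  001-1(✓)  0011-(✓)  01-01(✓)  01-10(✓)  01-11(✓)  010-0(✓)  010-1(✓)  0100-(✓)  0101-(✓)  011-1(✓)  0111-(✓)  1-000(✓)  1-010(✓)  1-100(✓)  1-111(✓)  10-00(✓)  10-10(✓)  100-0(✓)  1000-  101-0(✓)  1011-(✓)  11-00(✓)  11-11(✓)  110-0(✓)  1101-(✓)
size-2^2 implicants → --000(✓)  --010(✓)  --111  -0-10  -00-0(✓)  -011-  -1-11  -10-0(✓)  -101-  0--10(✓)  0--11(✓)  0-0-0(✓)  0-01-(✓)  0-1-1  0-11-(✓)  00-1-(✓)  01--1  01-1-(✓)  010--  1--00  1-0-0(✓)  10--0
size-2^3 implicants → --0-0  0--1-
Unchecked terms (primes): --0-0, --111, -0-10, -011-, -1-11, -101-, 0--1-, 0-1-1, 01--1, 010--, 1--00, 10--0, 1000-
Minterm coverage:
  m0 ⊆ --0-0 [E]
  m2 ⊆ --0-0,-0-10,0--1-
  m3 ⊆ 0--1- [E]
  m5 ⊆ 0-1-1 [E]
  m6 ⊆ -0-10,-011-,0--1-
  m7 ⊆ --111,-011-,0--1-,0-1-1
  m8 ⊆ --0-0,010--
  m9 ⊆ 01--1,010--
  m10 ⊆ --0-0,-101-,0--1-,010--
  m13 ⊆ 0-1-1,01--1
  m14 ⊆ 0--1- [E]
  m15 ⊆ --111,-1-11,0--1-,0-1-1,01--1
  m16 ⊆ --0-0,1--00,10--0,1000-
  m17 ⊆ 1000- [E]
  m18 ⊆ --0-0,-0-10,10--0
  m20 ⊆ 1--00,10--0
  m22 ⊆ -0-10,-011-,10--0
  m23 ⊆ --111,-011-
  m24 ⊆ --0-0,1--00
  m26 ⊆ --0-0,-101-
  m27 ⊆ -1-11,-101-
  m28 ⊆ 1--00 [E]
  m31 ⊆ --111,-1-11
E = {--0-0, 0--1-, 0-1-1, 1--00, 1000-}

NO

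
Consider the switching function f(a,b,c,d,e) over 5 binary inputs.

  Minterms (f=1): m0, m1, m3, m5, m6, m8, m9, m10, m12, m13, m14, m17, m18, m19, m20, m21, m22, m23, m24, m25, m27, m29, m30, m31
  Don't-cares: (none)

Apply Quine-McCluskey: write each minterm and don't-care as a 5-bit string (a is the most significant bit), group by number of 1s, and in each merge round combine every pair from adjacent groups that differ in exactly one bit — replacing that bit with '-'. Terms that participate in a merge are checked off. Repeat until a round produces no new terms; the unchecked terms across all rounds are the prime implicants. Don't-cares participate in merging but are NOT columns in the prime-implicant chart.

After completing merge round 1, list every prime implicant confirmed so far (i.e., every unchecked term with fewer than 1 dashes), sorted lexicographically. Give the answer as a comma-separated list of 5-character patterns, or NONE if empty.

NONE

Round 0: 00000✓ 00001✓ 00011✓ 00101✓ 00110✓ 01000✓ 01001✓ 01010✓ 01100✓ 01101✓ 01110✓ 10001✓ 10010✓ 10011✓ 10100✓ 10101✓ 10110✓ 10111✓ 11000✓ 11001✓ 11011✓ 11101✓ 11110✓ 11111✓
Round 1: -0001✓ -0011✓ -0101✓ -0110✓ -1000✓ -1001✓ -1101✓ -1110✓ 0-000✓ 0-001✓ 0-101✓ 0-110✓ 00-01✓ 000-1✓ 0000-✓ 01-00✓ 01-01✓ 01-10✓ 010-0✓ 0100-✓ 011-0✓ 0110-✓ 1-001✓ 1-011✓ 1-101✓ 1-110✓ 1-111✓ 10-01✓ 10-10✓ 10-11✓ 100-1✓ 1001-✓ 101-0✓ 101-1✓ 1010-✓ 1011-✓ 11-01✓ 11-11✓ 110-1✓ 1100-✓ 111-1✓ 1111-✓
Round 2: --001✓ --101✓ --110 -0-01✓ -00-1 -1-01✓ -100- 0--01✓ 0-00- 01--0 01-0- 1--01✓ 1--11✓ 1-0-1✓ 1-1-1✓ 1-11- 10--1✓ 10-1- 101-- 11--1✓
Round 3: ---01 1---1
PIs = {---01, --110, -00-1, -100-, 0-00-, 01--0, 01-0-, 1---1, 1-11-, 10-1-, 101--}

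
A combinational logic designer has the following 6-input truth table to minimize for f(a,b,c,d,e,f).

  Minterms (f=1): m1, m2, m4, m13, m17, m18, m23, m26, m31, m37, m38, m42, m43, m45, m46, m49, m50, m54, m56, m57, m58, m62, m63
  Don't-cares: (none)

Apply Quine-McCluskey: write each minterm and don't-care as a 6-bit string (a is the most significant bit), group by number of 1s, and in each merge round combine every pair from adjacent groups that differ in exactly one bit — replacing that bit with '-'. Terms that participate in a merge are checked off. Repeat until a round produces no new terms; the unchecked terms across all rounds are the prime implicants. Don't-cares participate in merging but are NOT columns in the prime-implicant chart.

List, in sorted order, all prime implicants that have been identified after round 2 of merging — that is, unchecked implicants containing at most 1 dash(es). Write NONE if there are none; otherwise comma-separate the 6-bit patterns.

-01101, -10001, -11111, 0-0001, 0-0010, 000100, 01-111, 10-101, 10101-, 11-001, 1110-0, 11100-, 11111-

size-2^0 implicants → 000001(✓)  000010(✓)  000100  001101(✓)  010001(✓)  010010(✓)  010111(✓)  011010(✓)  011111(✓)  100101(✓)  100110(✓)  101010(✓)  101011(✓)  101101(✓)  101110(✓)  110001(✓)  110010(✓)  110110(✓)  111000(✓)  111001(✓)  111010(✓)  111110(✓)  111111(✓)
size-2^1 implicants → -01101  -10001  -10010(✓)  -11010(✓)  -11111  0-0001  0-0010  01-010(✓)  01-111  1-0110(✓)  1-1010(✓)  1-1110(✓)  10-101  10-110(✓)  101-10(✓)  10101-  11-001  11-010(✓)  11-110(✓)  110-10(✓)  111-10(✓)  1110-0  11100-  11111-
size-2^2 implicants → -1-010  1--110  1-1-10  11--10
Unchecked terms (primes): -01101, -1-010, -10001, -11111, 0-0001, 0-0010, 000100, 01-111, 1--110, 1-1-10, 10-101, 10101-, 11--10, 11-001, 1110-0, 11100-, 11111-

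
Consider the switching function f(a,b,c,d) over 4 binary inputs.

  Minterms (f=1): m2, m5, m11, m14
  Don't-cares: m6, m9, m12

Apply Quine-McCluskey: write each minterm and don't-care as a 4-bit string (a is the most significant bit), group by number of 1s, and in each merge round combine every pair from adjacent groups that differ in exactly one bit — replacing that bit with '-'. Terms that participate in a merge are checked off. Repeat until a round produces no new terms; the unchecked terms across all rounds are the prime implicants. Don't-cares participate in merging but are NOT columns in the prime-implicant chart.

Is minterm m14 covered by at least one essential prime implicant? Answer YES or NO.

NO

[col 0] 0010*, 0101, 0110*, 1001*, 1011*, 1100*, 1110*
[col 1] -110, 0-10, 10-1, 11-0
Prime implicants: -110, 0-10, 0101, 10-1, 11-0
PI chart (minterm → PIs covering it):
  2 | 0-10  (sole → essential)
  5 | 0101  (sole → essential)
  11 | 10-1  (sole → essential)
  14 | -110,11-0
Essential prime implicants: 0-10, 0101, 10-1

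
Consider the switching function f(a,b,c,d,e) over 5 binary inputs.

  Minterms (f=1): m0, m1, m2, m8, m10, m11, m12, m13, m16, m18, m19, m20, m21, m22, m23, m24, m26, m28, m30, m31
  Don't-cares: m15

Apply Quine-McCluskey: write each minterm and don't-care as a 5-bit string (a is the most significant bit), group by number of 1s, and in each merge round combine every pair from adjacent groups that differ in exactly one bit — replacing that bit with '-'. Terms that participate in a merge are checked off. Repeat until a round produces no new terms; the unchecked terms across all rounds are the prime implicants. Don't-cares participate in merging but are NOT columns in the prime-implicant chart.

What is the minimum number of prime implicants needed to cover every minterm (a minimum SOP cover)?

8

[col 0] 00000*, 00001*, 00010*, 01000*, 01010*, 01011*, 01100*, 01101*, 01111*, 10000*, 10010*, 10011*, 10100*, 10101*, 10110*, 10111*, 11000*, 11010*, 11100*, 11110*, 11111*
[col 1] -0000*, -0010*, -1000*, -1010*, -1100*, -1111, 0-000*, 0-010*, 000-0*, 0000-, 01-00*, 01-11, 010-0*, 0101-, 011-1, 0110-, 1-000*, 1-010*, 1-100*, 1-110*, 1-111*, 10-00*, 10-10*, 10-11*, 100-0*, 1001-*, 101-0*, 101-1*, 1010-*, 1011-*, 11-00*, 11-10*, 110-0*, 111-0*, 1111-*
[col 2] --000*, --010*, -00-0*, -1-00, -10-0*, 0-0-0*, 1--00*, 1--10*, 1-0-0*, 1-1-0*, 1-11-, 10--0*, 10-1-, 101--, 11--0*
[col 3] --0-0, 1---0
Prime implicants: --0-0, -1-00, -1111, 0000-, 01-11, 0101-, 011-1, 0110-, 1---0, 1-11-, 10-1-, 101--
PI chart (minterm → PIs covering it):
  0 | --0-0,0000-
  1 | 0000-  (sole → essential)
  2 | --0-0  (sole → essential)
  8 | --0-0,-1-00
  10 | --0-0,0101-
  11 | 01-11,0101-
  12 | -1-00,0110-
  13 | 011-1,0110-
  16 | --0-0,1---0
  18 | --0-0,1---0,10-1-
  19 | 10-1-  (sole → essential)
  20 | 1---0,101--
  21 | 101--  (sole → essential)
  22 | 1---0,1-11-,10-1-,101--
  23 | 1-11-,10-1-,101--
  24 | --0-0,-1-00,1---0
  26 | --0-0,1---0
  28 | -1-00,1---0
  30 | 1---0,1-11-
  31 | -1111,1-11-
Essential prime implicants: --0-0, 0000-, 10-1-, 101--
Petrick residual → -1-00, 01-11, 011-1, 1-11-
Minimum SOP uses 8 PIs: c'e' + bd'e' + a'b'c'd' + a'bde + a'bce + acd + ab'd + ab'c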